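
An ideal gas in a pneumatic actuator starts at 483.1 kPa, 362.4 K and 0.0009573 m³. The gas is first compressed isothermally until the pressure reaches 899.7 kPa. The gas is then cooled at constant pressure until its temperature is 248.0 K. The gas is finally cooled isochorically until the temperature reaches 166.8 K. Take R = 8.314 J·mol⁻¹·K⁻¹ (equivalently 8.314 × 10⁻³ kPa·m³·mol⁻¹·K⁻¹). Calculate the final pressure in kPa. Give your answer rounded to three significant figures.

P₄ ≈ 605 kPa

T constant ⇒ Boyle's law P V = const: T₂ = T₁; V₂ = V₁·(P₁/P₂) = 0.0005140 m³.
Isobaric, so V/T is constant: P₃ = P₂; V₃ = V₂·(T₃/T₂) = 0.0003518 m³.
Isochoric, so P/T is constant: V₄ = V₃; P₄ = P₃·(T₄/T₃) = 605.1 kPa.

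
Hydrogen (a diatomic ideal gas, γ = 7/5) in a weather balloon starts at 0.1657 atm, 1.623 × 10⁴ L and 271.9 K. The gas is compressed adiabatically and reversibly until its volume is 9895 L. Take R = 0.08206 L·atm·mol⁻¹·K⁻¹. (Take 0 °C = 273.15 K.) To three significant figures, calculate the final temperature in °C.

Adiabatic (γ = 7/5), T V^(γ−1) and P V^γ constant: T₂ = T₁·(V₁/V₂)^(γ−1) = 331.4 K; P₂ = P₁·(V₁/V₂)^γ = 0.3313 atm.

T₂ ≈ 58.3 °C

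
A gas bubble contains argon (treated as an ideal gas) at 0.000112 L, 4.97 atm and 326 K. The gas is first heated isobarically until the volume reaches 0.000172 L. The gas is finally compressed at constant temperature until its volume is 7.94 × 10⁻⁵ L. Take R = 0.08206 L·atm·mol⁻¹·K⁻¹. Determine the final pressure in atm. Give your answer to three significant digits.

P constant ⇒ V ∝ T: P₂ = P₁; T₂ = T₁·(V₂/V₁) = 500.6 K.
Isothermal, so P V is constant: T₃ = T₂; P₃ = P₂·(V₂/V₃) = 10.77 atm.

P₃ ≈ 10.8 atm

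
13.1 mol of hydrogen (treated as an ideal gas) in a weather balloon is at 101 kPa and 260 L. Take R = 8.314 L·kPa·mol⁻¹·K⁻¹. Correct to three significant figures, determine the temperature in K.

PV = nRT ⇒ T = PV/(nR) = (101 × 260) / (13.1 × 8.314)

T ≈ 241 K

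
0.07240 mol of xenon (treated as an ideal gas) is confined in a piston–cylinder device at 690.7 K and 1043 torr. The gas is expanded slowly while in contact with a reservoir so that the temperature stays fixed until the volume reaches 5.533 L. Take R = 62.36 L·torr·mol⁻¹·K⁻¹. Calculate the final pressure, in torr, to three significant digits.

From PV = nRT: V₁ = nRT₁/P₁ = 2.990 L.
Isothermal, so P V is constant: T₂ = T₁; P₂ = P₁·(V₁/V₂) = 563.6 torr.

P₂ ≈ 564 torr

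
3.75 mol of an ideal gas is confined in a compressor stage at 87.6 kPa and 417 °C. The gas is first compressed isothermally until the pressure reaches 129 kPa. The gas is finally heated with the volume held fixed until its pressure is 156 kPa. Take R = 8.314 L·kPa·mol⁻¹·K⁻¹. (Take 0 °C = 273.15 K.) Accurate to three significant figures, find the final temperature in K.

T₃ ≈ 835 K

Convert: T₁ = 690.1 K.
From PV = nRT: V₁ = nRT₁/P₁ = 245.6 L.
Isothermal, so P V is constant: T₂ = T₁; V₂ = V₁·(P₁/P₂) = 166.8 L.
V constant ⇒ P ∝ T: V₃ = V₂; T₃ = T₂·(P₃/P₂) = 834.6 K.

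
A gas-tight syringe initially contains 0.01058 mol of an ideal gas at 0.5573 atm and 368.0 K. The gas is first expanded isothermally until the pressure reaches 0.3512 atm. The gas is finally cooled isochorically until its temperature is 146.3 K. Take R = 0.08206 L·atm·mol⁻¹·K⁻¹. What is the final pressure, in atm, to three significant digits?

From PV = nRT: V₁ = nRT₁/P₁ = 0.5733 L.
T constant ⇒ Boyle's law P V = const: T₂ = T₁; V₂ = V₁·(P₁/P₂) = 0.9097 L.
Isochoric, so P/T is constant: V₃ = V₂; P₃ = P₂·(T₃/T₂) = 0.1396 atm.

P₃ ≈ 0.140 atm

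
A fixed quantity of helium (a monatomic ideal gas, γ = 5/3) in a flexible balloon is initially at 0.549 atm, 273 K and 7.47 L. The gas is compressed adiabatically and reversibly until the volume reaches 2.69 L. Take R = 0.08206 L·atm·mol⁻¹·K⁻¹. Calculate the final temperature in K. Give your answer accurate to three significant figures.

T₂ ≈ 539 K

Reversible adiabatic, γ = 5/3: T₂ = T₁·(V₁/V₂)^(γ−1) = 539.4 K; P₂ = P₁·(V₁/V₂)^γ = 3.012 atm.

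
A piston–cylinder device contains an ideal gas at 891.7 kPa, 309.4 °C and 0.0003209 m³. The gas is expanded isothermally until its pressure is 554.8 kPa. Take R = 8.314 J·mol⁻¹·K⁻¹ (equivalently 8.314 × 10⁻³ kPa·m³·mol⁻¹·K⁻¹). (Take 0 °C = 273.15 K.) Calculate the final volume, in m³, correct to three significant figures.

Convert: T₁ = 582.5 K.
T constant ⇒ Boyle's law P V = const: T₂ = T₁; V₂ = V₁·(P₁/P₂) = 0.0005158 m³.

V₂ ≈ 0.000516 m³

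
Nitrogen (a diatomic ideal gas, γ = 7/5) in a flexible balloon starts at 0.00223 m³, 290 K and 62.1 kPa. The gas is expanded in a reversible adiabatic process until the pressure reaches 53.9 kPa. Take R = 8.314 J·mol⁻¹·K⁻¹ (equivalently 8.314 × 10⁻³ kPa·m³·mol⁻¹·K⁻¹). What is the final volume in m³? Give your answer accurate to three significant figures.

Adiabatic (γ = 7/5), T V^(γ−1) and P V^γ constant: T₂ = T₁·(P₂/P₁)^((γ−1)/γ) = 278.5 K; V₂ = V₁·(P₁/P₂)^(1/γ) = 0.002467 m³.

V₂ ≈ 0.00247 m³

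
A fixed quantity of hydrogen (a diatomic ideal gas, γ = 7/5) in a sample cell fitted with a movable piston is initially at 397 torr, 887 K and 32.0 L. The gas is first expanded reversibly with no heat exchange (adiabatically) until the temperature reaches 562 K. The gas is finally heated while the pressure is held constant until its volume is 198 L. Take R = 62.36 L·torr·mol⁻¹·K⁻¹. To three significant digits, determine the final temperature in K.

T₃ ≈ 1.11e+03 K

Reversible adiabatic, γ = 7/5: P₂ = P₁·(T₂/T₁)^(γ/(γ−1)) = 80.38 torr; V₂ = V₁·(T₁/T₂)^(1/(γ−1)) = 100.1 L.
P constant ⇒ V ∝ T: P₃ = P₂; T₃ = T₂·(V₃/V₂) = 1111 K.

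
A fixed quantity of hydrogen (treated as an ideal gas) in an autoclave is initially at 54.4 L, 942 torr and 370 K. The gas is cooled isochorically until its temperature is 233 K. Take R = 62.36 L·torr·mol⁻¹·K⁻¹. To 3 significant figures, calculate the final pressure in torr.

V constant ⇒ P ∝ T: V₂ = V₁; P₂ = P₁·(T₂/T₁) = 593.2 torr.

P₂ ≈ 593 torr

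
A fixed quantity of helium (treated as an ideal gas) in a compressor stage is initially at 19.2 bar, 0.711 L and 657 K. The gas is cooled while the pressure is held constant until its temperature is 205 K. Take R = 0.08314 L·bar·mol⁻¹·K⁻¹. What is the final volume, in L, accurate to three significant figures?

P constant ⇒ V ∝ T: P₂ = P₁; V₂ = V₁·(T₂/T₁) = 0.2218 L.

V₂ ≈ 0.222 L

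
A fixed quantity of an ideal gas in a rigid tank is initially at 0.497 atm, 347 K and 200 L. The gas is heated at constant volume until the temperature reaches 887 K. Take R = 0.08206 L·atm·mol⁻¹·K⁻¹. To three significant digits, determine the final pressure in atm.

V constant ⇒ P ∝ T: V₂ = V₁; P₂ = P₁·(T₂/T₁) = 1.270 atm.

P₂ ≈ 1.27 atm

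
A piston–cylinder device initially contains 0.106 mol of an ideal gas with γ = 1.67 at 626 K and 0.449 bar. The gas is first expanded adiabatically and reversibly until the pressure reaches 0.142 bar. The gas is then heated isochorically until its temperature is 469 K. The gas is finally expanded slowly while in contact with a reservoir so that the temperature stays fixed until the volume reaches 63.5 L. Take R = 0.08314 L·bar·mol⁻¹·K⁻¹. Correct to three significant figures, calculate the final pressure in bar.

P₄ ≈ 0.0651 bar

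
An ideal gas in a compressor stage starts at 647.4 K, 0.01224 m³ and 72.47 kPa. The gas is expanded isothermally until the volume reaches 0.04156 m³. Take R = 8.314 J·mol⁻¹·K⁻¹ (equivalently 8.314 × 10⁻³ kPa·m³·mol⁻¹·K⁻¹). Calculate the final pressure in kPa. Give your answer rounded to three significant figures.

P₂ ≈ 21.3 kPa

T constant ⇒ Boyle's law P V = const: T₂ = T₁; P₂ = P₁·(V₁/V₂) = 21.34 kPa.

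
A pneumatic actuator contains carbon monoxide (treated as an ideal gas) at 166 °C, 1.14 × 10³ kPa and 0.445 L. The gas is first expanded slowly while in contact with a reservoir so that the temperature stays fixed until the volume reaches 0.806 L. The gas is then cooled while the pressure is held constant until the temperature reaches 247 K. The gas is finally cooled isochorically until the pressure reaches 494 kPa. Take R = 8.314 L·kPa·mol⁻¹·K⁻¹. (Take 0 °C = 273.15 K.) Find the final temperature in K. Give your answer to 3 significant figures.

T₄ ≈ 194 K

Convert: T₁ = 439.1 K.
T constant ⇒ Boyle's law P V = const: T₂ = T₁; P₂ = P₁·(V₁/V₂) = 629.4 kPa.
P constant ⇒ V ∝ T: P₃ = P₂; V₃ = V₂·(T₃/T₂) = 0.4533 L.
V constant ⇒ P ∝ T: V₄ = V₃; T₄ = T₃·(P₄/P₃) = 193.9 K.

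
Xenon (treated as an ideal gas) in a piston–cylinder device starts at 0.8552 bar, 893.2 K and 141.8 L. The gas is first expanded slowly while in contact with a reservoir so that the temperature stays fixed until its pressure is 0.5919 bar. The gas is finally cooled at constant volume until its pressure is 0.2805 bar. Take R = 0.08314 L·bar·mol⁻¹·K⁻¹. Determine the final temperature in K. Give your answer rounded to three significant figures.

T₃ ≈ 423 K

T constant ⇒ Boyle's law P V = const: T₂ = T₁; V₂ = V₁·(P₁/P₂) = 204.9 L.
Isochoric, so P/T is constant: V₃ = V₂; T₃ = T₂·(P₃/P₂) = 423.3 K.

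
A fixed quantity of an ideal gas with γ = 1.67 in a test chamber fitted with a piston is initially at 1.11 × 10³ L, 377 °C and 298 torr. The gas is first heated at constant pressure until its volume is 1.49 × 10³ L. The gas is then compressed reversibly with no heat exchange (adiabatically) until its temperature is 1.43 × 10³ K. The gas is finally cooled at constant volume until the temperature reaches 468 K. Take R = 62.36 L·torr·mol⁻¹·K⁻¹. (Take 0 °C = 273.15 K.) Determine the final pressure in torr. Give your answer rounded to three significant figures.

Convert: T₁ = 650.1 K.
Isobaric, so V/T is constant: P₂ = P₁; T₂ = T₁·(V₂/V₁) = 872.7 K.
Reversible adiabatic, γ = 1.67: P₃ = P₂·(T₃/T₂)^(γ/(γ−1)) = 1020 torr; V₃ = V₂·(T₂/T₃)^(1/(γ−1)) = 713.0 L.
Isochoric, so P/T is constant: V₄ = V₃; P₄ = P₃·(T₄/T₃) = 333.9 torr.

P₄ ≈ 334 torr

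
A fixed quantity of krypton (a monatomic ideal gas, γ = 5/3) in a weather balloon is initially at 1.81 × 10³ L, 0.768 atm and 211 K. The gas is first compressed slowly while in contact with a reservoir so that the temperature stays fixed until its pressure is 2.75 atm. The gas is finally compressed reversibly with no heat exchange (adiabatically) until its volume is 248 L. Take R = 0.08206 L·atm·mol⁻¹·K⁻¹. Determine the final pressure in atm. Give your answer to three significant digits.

P₃ ≈ 9.01 atm

Isothermal, so P V is constant: T₂ = T₁; V₂ = V₁·(P₁/P₂) = 505.5 L.
Reversible adiabatic, γ = 5/3: T₃ = T₂·(V₂/V₃)^(γ−1) = 339.2 K; P₃ = P₂·(V₂/V₃)^γ = 9.011 atm.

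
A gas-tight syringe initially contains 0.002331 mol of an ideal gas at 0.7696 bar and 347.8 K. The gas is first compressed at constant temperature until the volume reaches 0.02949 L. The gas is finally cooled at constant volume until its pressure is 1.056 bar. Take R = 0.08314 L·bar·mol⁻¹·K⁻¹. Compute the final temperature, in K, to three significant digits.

From PV = nRT: V₁ = nRT₁/P₁ = 0.08758 L.
Isothermal, so P V is constant: T₂ = T₁; P₂ = P₁·(V₁/V₂) = 2.286 bar.
Isochoric, so P/T is constant: V₃ = V₂; T₃ = T₂·(P₃/P₂) = 160.7 K.

T₃ ≈ 161 K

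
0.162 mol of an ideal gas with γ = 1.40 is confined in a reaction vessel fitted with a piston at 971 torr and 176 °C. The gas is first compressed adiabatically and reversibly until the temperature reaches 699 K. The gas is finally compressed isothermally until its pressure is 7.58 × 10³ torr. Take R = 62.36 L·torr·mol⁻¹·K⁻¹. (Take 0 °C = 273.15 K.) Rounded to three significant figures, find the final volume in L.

Convert: T₁ = 449.1 K.
From PV = nRT: V₁ = nRT₁/P₁ = 4.673 L.
Adiabatic (γ = 1.40), T V^(γ−1) and P V^γ constant: P₂ = P₁·(T₂/T₁)^(γ/(γ−1)) = 4566 torr; V₂ = V₁·(T₁/T₂)^(1/(γ−1)) = 1.547 L.
Isothermal, so P V is constant: T₃ = T₂; V₃ = V₂·(P₂/P₃) = 0.9316 L.

V₃ ≈ 0.932 L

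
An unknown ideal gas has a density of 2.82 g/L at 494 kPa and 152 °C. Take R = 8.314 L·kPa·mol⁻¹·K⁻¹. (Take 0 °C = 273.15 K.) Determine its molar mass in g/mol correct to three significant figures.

M ≈ 20.2 g/mol

ρ = PM/(RT) ⇒ M = ρRT/P = (2.82 × 8.314 × 425.1) / 494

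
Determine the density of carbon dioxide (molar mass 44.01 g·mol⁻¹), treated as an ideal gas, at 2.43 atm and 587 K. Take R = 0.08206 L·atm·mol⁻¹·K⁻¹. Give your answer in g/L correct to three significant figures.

ρ ≈ 2.22 g/L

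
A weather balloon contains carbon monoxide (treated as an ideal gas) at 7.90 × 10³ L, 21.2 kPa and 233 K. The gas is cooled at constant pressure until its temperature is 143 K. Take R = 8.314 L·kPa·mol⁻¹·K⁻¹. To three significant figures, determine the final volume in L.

V₂ ≈ 4.85e+03 L

P constant ⇒ V ∝ T: P₂ = P₁; V₂ = V₁·(T₂/T₁) = 4848 L.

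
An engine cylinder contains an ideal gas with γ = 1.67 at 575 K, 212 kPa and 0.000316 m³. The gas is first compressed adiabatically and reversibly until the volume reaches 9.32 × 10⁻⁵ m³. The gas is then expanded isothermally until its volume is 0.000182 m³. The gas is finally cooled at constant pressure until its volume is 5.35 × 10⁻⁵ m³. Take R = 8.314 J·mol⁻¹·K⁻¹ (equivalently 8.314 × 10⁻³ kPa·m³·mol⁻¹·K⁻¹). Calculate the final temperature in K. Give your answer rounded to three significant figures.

Adiabatic (γ = 1.67), T V^(γ−1) and P V^γ constant: T₂ = T₁·(V₁/V₂)^(γ−1) = 1303 K; P₂ = P₁·(V₁/V₂)^γ = 1629 kPa.
Isothermal, so P V is constant: T₃ = T₂; P₃ = P₂·(V₂/V₃) = 834.1 kPa.
P constant ⇒ V ∝ T: P₄ = P₃; T₄ = T₃·(V₄/V₃) = 383.0 K.

T₄ ≈ 383 K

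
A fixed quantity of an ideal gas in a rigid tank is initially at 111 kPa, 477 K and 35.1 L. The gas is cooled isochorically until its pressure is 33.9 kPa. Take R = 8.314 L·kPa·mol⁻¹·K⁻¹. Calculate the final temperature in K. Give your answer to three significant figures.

T₂ ≈ 146 K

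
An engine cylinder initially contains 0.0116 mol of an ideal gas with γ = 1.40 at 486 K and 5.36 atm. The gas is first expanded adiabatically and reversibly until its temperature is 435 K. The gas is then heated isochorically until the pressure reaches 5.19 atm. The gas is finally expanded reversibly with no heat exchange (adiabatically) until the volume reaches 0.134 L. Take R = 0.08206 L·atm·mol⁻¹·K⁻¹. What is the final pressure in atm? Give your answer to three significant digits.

P₄ ≈ 4.13 atm

From PV = nRT: V₁ = nRT₁/P₁ = 0.08631 L.
Reversible adiabatic, γ = 1.40: P₂ = P₁·(T₂/T₁)^(γ/(γ−1)) = 3.636 atm; V₂ = V₁·(T₁/T₂)^(1/(γ−1)) = 0.1139 L.
Isochoric, so P/T is constant: V₃ = V₂; T₃ = T₂·(P₃/P₂) = 620.9 K.
Reversible adiabatic, γ = 1.40: T₄ = T₃·(V₃/V₄)^(γ−1) = 581.7 K; P₄ = P₃·(V₃/V₄)^γ = 4.133 atm.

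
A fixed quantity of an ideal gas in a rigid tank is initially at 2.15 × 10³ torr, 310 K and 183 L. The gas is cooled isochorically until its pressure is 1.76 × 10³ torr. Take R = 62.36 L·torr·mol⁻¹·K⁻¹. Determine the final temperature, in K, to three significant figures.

Isochoric, so P/T is constant: V₂ = V₁; T₂ = T₁·(P₂/P₁) = 253.8 K.

T₂ ≈ 254 K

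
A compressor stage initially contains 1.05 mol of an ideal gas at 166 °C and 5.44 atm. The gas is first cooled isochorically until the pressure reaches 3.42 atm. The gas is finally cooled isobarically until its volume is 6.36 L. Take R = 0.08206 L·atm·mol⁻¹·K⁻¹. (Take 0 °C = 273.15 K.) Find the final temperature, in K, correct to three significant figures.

T₃ ≈ 252 K

Convert: T₁ = 439.1 K.
From PV = nRT: V₁ = nRT₁/P₁ = 6.956 L.
Isochoric, so P/T is constant: V₂ = V₁; T₂ = T₁·(P₂/P₁) = 276.1 K.
Isobaric, so V/T is constant: P₃ = P₂; T₃ = T₂·(V₃/V₂) = 252.4 K.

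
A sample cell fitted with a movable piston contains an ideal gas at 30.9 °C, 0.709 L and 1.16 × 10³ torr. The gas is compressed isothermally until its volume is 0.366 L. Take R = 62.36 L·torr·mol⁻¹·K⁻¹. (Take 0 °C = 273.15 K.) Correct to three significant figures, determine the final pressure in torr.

P₂ ≈ 2.25e+03 torr

Convert: T₁ = 304.0 K.
T constant ⇒ Boyle's law P V = const: T₂ = T₁; P₂ = P₁·(V₁/V₂) = 2247 torr.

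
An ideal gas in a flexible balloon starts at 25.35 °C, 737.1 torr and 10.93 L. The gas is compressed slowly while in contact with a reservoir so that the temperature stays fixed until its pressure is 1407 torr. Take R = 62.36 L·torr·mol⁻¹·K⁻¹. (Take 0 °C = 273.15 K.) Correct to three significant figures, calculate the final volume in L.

V₂ ≈ 5.73 L

Convert: T₁ = 298.5 K.
T constant ⇒ Boyle's law P V = const: T₂ = T₁; V₂ = V₁·(P₁/P₂) = 5.726 L.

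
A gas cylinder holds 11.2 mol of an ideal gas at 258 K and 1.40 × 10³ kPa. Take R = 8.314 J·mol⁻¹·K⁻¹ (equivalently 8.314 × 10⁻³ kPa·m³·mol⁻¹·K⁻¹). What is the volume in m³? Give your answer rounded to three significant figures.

V ≈ 0.0172 m³

PV = nRT ⇒ V = nRT/P = (11.2 × 8.314 × 10⁻³ × 258) / 1.40e+03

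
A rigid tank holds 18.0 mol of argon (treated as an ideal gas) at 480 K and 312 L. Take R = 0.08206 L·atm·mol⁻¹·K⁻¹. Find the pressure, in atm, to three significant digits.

P ≈ 2.27 atm

PV = nRT ⇒ P = nRT/V = (18.0 × 0.08206 × 480) / 312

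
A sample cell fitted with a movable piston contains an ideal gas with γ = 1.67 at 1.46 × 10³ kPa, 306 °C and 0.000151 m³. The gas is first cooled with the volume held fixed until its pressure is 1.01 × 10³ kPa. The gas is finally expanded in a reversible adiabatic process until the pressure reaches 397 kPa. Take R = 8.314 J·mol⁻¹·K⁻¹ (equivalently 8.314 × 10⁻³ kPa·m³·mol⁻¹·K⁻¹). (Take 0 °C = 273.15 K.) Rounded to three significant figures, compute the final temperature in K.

T₃ ≈ 275 K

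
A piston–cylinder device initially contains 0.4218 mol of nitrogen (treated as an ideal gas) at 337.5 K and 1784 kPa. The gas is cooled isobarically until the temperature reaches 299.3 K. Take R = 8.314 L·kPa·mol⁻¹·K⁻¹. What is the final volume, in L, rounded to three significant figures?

From PV = nRT: V₁ = nRT₁/P₁ = 0.6634 L.
P constant ⇒ V ∝ T: P₂ = P₁; V₂ = V₁·(T₂/T₁) = 0.5883 L.

V₂ ≈ 0.588 L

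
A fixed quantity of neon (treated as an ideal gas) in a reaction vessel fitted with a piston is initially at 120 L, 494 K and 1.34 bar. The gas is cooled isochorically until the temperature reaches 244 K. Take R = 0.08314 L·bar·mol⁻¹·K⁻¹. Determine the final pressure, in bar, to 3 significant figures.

P₂ ≈ 0.662 bar

Isochoric, so P/T is constant: V₂ = V₁; P₂ = P₁·(T₂/T₁) = 0.6619 bar.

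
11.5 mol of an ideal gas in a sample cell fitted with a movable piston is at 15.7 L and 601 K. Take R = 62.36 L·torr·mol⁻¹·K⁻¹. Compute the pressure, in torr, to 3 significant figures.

P ≈ 2.75e+04 torr

PV = nRT ⇒ P = nRT/V = (11.5 × 62.36 × 601) / 15.7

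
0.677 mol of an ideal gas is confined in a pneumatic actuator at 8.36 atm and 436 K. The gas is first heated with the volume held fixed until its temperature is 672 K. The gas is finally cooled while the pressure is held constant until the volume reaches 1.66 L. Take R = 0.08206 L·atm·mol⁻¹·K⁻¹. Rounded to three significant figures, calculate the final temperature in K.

From PV = nRT: V₁ = nRT₁/P₁ = 2.897 L.
Isochoric, so P/T is constant: V₂ = V₁; P₂ = P₁·(T₂/T₁) = 12.89 atm.
P constant ⇒ V ∝ T: P₃ = P₂; T₃ = T₂·(V₃/V₂) = 385.0 K.

T₃ ≈ 385 K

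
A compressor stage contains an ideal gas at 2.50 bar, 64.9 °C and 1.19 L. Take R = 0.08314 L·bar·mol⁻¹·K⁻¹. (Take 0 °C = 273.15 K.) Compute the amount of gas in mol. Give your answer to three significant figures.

n ≈ 0.106 mol

Convert: T = 338.05 K.
PV = nRT ⇒ n = PV/(RT) = (2.50 × 1.19) / (0.08314 × 338.05)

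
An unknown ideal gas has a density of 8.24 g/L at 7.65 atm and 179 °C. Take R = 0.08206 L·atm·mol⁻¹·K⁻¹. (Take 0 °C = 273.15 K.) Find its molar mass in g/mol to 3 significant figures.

M ≈ 40.0 g/mol

ρ = PM/(RT) ⇒ M = ρRT/P = (8.24 × 0.08206 × 452.1) / 7.65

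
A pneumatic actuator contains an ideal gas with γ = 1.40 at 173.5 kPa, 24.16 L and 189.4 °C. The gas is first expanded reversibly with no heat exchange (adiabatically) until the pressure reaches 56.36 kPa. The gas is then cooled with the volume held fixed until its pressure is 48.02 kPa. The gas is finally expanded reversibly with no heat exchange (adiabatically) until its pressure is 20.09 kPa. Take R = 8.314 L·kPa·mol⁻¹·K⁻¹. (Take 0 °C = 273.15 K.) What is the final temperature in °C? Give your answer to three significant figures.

Convert: T₁ = 462.5 K.
Adiabatic (γ = 1.40), T V^(γ−1) and P V^γ constant: T₂ = T₁·(P₂/P₁)^((γ−1)/γ) = 335.5 K; V₂ = V₁·(P₁/P₂)^(1/γ) = 53.94 L.
Isochoric, so P/T is constant: V₃ = V₂; T₃ = T₂·(P₃/P₂) = 285.8 K.
Adiabatic (γ = 1.40), T V^(γ−1) and P V^γ constant: T₄ = T₃·(P₄/P₃)^((γ−1)/γ) = 222.8 K; V₄ = V₃·(P₃/P₄)^(1/γ) = 100.5 L.

T₄ ≈ -50.3 °C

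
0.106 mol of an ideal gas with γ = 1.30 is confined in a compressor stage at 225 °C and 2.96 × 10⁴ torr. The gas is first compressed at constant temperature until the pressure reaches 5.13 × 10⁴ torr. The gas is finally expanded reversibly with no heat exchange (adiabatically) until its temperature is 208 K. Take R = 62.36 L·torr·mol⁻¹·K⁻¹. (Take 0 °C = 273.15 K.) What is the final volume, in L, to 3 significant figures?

V₃ ≈ 1.18 L

Convert: T₁ = 498.1 K.
From PV = nRT: V₁ = nRT₁/P₁ = 0.1112 L.
Isothermal, so P V is constant: T₂ = T₁; V₂ = V₁·(P₁/P₂) = 0.06419 L.
Adiabatic (γ = 1.30), T V^(γ−1) and P V^γ constant: P₃ = P₂·(T₃/T₂)^(γ/(γ−1)) = 1165 torr; V₃ = V₂·(T₂/T₃)^(1/(γ−1)) = 1.180 L.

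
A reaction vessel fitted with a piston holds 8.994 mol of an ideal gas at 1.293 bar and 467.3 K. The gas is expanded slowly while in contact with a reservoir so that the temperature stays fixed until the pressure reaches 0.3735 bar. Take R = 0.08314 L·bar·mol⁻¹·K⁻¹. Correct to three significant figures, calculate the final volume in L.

From PV = nRT: V₁ = nRT₁/P₁ = 270.2 L.
Isothermal, so P V is constant: T₂ = T₁; V₂ = V₁·(P₁/P₂) = 935.6 L.

V₂ ≈ 936 L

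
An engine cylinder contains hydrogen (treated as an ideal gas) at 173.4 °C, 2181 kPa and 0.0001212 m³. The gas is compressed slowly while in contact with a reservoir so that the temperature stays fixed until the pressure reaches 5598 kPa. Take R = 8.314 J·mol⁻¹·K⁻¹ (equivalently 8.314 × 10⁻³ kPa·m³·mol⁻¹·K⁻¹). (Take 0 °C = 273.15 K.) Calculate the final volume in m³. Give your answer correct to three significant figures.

V₂ ≈ 4.72e-05 m³

Convert: T₁ = 446.5 K.
Isothermal, so P V is constant: T₂ = T₁; V₂ = V₁·(P₁/P₂) = 4.722e-05 m³.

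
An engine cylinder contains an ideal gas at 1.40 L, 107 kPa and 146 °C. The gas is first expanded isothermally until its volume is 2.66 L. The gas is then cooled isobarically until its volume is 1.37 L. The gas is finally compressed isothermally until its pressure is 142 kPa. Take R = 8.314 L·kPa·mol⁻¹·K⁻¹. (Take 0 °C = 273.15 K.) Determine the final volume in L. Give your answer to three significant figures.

Convert: T₁ = 419.1 K.
Isothermal, so P V is constant: T₂ = T₁; P₂ = P₁·(V₁/V₂) = 56.32 kPa.
Isobaric, so V/T is constant: P₃ = P₂; T₃ = T₂·(V₃/V₂) = 215.9 K.
Isothermal, so P V is constant: T₄ = T₃; V₄ = V₃·(P₃/P₄) = 0.5433 L.

V₄ ≈ 0.543 L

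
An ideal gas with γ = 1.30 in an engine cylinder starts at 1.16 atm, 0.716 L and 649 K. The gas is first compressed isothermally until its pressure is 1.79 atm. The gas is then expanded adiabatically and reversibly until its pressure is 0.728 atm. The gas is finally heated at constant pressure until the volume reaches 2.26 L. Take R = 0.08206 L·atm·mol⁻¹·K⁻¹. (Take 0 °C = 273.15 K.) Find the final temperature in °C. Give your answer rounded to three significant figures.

T₄ ≈ 1.01e+03 °C

T constant ⇒ Boyle's law P V = const: T₂ = T₁; V₂ = V₁·(P₁/P₂) = 0.4640 L.
Adiabatic (γ = 1.30), T V^(γ−1) and P V^γ constant: T₃ = T₂·(P₃/P₂)^((γ−1)/γ) = 527.3 K; V₃ = V₂·(P₂/P₃)^(1/γ) = 0.9270 L.
Isobaric, so V/T is constant: P₄ = P₃; T₄ = T₃·(V₄/V₃) = 1286 K.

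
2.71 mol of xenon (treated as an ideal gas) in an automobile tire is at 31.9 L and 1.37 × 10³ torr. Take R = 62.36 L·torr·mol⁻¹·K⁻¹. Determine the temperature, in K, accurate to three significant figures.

PV = nRT ⇒ T = PV/(nR) = (1.37e+03 × 31.9) / (2.71 × 62.36)

T ≈ 259 K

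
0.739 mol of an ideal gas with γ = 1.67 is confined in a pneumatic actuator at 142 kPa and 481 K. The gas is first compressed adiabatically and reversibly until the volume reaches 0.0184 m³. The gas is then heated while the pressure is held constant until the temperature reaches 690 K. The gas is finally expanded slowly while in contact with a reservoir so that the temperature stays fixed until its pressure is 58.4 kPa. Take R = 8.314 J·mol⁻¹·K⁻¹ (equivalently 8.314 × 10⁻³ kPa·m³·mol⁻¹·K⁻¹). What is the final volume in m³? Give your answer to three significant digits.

From PV = nRT: V₁ = nRT₁/P₁ = 0.02081 m³.
Adiabatic (γ = 1.67), T V^(γ−1) and P V^γ constant: T₂ = T₁·(V₁/V₂)^(γ−1) = 522.4 K; P₂ = P₁·(V₁/V₂)^γ = 174.4 kPa.
P constant ⇒ V ∝ T: P₃ = P₂; V₃ = V₂·(T₃/T₂) = 0.02430 m³.
T constant ⇒ Boyle's law P V = const: T₄ = T₃; V₄ = V₃·(P₃/P₄) = 0.07259 m³.

V₄ ≈ 0.0726 m³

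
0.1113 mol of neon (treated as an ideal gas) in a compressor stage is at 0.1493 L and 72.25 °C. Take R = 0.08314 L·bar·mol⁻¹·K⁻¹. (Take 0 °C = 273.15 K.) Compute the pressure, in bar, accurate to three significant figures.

P ≈ 21.4 bar

Convert: T = 345.40 K.
PV = nRT ⇒ P = nRT/V = (0.1113 × 0.08314 × 345.40) / 0.1493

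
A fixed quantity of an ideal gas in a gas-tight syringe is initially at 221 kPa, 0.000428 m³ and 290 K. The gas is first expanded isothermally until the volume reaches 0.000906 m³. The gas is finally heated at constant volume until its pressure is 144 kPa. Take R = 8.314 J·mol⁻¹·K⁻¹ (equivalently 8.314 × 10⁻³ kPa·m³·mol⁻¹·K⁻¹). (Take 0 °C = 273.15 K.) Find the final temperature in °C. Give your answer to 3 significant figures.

Isothermal, so P V is constant: T₂ = T₁; P₂ = P₁·(V₁/V₂) = 104.4 kPa.
Isochoric, so P/T is constant: V₃ = V₂; T₃ = T₂·(P₃/P₂) = 400.0 K.

T₃ ≈ 127 °C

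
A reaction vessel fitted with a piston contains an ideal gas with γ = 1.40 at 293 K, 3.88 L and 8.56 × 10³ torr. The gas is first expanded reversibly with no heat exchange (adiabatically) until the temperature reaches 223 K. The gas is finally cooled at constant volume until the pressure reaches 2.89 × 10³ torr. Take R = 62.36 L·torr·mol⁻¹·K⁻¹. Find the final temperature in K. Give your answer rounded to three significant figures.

Adiabatic (γ = 1.40), T V^(γ−1) and P V^γ constant: P₂ = P₁·(T₂/T₁)^(γ/(γ−1)) = 3292 torr; V₂ = V₁·(T₁/T₂)^(1/(γ−1)) = 7.678 L.
Isochoric, so P/T is constant: V₃ = V₂; T₃ = T₂·(P₃/P₂) = 195.7 K.

T₃ ≈ 196 K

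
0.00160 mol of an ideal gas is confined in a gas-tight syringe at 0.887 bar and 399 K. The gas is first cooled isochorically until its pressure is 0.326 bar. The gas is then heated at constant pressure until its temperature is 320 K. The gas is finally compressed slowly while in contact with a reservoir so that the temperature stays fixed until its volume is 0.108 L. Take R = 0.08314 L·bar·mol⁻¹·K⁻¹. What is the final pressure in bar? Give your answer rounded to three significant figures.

From PV = nRT: V₁ = nRT₁/P₁ = 0.05984 L.
Isochoric, so P/T is constant: V₂ = V₁; T₂ = T₁·(P₂/P₁) = 146.6 K.
P constant ⇒ V ∝ T: P₃ = P₂; V₃ = V₂·(T₃/T₂) = 0.1306 L.
T constant ⇒ Boyle's law P V = const: T₄ = T₃; P₄ = P₃·(V₃/V₄) = 0.3941 bar.

P₄ ≈ 0.394 bar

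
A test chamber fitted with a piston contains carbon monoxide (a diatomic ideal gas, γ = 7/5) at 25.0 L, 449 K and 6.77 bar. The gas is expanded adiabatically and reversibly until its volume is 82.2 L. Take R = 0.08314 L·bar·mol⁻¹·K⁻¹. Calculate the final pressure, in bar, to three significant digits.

Adiabatic (γ = 7/5), T V^(γ−1) and P V^γ constant: T₂ = T₁·(V₁/V₂)^(γ−1) = 278.9 K; P₂ = P₁·(V₁/V₂)^γ = 1.279 bar.

P₂ ≈ 1.28 bar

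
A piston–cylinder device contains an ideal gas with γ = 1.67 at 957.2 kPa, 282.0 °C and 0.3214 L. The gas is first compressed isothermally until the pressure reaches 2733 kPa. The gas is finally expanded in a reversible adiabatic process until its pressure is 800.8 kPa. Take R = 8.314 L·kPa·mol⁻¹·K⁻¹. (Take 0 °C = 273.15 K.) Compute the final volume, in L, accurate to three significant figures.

Convert: T₁ = 555.1 K.
Isothermal, so P V is constant: T₂ = T₁; V₂ = V₁·(P₁/P₂) = 0.1126 L.
Reversible adiabatic, γ = 1.67: T₃ = T₂·(P₃/P₂)^((γ−1)/γ) = 339.3 K; V₃ = V₂·(P₂/P₃)^(1/γ) = 0.2348 L.

V₃ ≈ 0.235 L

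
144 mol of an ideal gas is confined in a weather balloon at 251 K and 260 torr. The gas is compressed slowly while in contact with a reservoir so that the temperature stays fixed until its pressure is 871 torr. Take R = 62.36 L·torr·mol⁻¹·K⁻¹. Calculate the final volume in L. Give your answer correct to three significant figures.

From PV = nRT: V₁ = nRT₁/P₁ = 8669 L.
T constant ⇒ Boyle's law P V = const: T₂ = T₁; V₂ = V₁·(P₁/P₂) = 2588 L.

V₂ ≈ 2.59e+03 L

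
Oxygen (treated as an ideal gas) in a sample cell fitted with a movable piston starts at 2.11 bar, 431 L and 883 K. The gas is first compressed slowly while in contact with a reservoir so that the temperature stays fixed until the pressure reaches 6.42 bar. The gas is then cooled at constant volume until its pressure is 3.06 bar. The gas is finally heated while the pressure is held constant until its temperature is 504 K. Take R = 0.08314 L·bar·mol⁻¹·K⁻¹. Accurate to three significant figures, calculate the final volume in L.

V₄ ≈ 170 L

T constant ⇒ Boyle's law P V = const: T₂ = T₁; V₂ = V₁·(P₁/P₂) = 141.7 L.
Isochoric, so P/T is constant: V₃ = V₂; T₃ = T₂·(P₃/P₂) = 420.9 K.
Isobaric, so V/T is constant: P₄ = P₃; V₄ = V₃·(T₄/T₃) = 169.6 L.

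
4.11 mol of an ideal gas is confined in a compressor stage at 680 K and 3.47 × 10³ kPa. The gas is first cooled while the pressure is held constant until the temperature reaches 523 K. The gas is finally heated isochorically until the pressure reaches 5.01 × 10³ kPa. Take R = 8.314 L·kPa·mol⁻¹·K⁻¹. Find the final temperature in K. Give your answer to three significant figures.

T₃ ≈ 755 K

From PV = nRT: V₁ = nRT₁/P₁ = 6.696 L.
Isobaric, so V/T is constant: P₂ = P₁; V₂ = V₁·(T₂/T₁) = 5.150 L.
Isochoric, so P/T is constant: V₃ = V₂; T₃ = T₂·(P₃/P₂) = 755.1 K.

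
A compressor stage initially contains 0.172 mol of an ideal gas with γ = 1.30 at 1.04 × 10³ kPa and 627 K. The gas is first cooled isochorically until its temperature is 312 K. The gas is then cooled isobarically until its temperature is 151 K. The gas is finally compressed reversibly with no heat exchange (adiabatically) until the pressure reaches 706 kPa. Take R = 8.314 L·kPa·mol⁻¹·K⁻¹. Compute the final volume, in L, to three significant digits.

V₄ ≈ 0.329 L

From PV = nRT: V₁ = nRT₁/P₁ = 0.8621 L.
Isochoric, so P/T is constant: V₂ = V₁; P₂ = P₁·(T₂/T₁) = 517.5 kPa.
P constant ⇒ V ∝ T: P₃ = P₂; V₃ = V₂·(T₃/T₂) = 0.4172 L.
Reversible adiabatic, γ = 1.30: T₄ = T₃·(P₄/P₃)^((γ−1)/γ) = 162.2 K; V₄ = V₃·(P₃/P₄)^(1/γ) = 0.3286 L.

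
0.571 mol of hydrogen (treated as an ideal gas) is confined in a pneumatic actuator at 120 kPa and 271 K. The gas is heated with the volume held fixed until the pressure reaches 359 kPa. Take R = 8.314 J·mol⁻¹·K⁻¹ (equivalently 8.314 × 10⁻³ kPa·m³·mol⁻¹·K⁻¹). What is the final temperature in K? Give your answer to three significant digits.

From PV = nRT: V₁ = nRT₁/P₁ = 0.01072 m³.
Isochoric, so P/T is constant: V₂ = V₁; T₂ = T₁·(P₂/P₁) = 810.7 K.

T₂ ≈ 811 K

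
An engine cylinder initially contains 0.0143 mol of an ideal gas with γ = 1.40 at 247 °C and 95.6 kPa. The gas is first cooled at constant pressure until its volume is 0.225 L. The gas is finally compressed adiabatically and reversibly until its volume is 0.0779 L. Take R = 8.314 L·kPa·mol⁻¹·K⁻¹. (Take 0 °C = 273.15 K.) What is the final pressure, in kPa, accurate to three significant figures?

Convert: T₁ = 520.1 K.
From PV = nRT: V₁ = nRT₁/P₁ = 0.6469 L.
Isobaric, so V/T is constant: P₂ = P₁; T₂ = T₁·(V₂/V₁) = 180.9 K.
Adiabatic (γ = 1.40), T V^(γ−1) and P V^γ constant: T₃ = T₂·(V₂/V₃)^(γ−1) = 276.5 K; P₃ = P₂·(V₂/V₃)^γ = 422.0 kPa.

P₃ ≈ 422 kPa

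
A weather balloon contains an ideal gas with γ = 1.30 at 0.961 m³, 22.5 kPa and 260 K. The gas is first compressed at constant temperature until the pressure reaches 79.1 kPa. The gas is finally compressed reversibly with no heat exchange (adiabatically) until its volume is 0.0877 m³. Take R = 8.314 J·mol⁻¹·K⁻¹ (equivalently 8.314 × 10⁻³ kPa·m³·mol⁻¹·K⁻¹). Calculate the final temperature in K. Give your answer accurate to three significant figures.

T₃ ≈ 366 K

T constant ⇒ Boyle's law P V = const: T₂ = T₁; V₂ = V₁·(P₁/P₂) = 0.2734 m³.
Reversible adiabatic, γ = 1.30: T₃ = T₂·(V₂/V₃)^(γ−1) = 365.7 K; P₃ = P₂·(V₂/V₃)^γ = 346.8 kPa.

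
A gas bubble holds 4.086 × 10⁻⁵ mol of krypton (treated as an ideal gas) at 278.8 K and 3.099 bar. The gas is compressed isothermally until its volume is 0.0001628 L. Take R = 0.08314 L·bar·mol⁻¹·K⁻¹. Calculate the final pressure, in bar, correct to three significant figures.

P₂ ≈ 5.82 bar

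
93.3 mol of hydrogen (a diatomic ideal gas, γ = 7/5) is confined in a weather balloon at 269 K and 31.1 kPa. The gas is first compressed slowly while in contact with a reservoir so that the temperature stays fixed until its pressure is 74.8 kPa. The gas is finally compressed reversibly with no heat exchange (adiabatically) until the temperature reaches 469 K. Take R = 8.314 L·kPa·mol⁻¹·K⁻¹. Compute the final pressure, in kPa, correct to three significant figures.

P₃ ≈ 523 kPa

From PV = nRT: V₁ = nRT₁/P₁ = 6709 L.
T constant ⇒ Boyle's law P V = const: T₂ = T₁; V₂ = V₁·(P₁/P₂) = 2790 L.
Reversible adiabatic, γ = 7/5: P₃ = P₂·(T₃/T₂)^(γ/(γ−1)) = 523.4 kPa; V₃ = V₂·(T₂/T₃)^(1/(γ−1)) = 695.0 L.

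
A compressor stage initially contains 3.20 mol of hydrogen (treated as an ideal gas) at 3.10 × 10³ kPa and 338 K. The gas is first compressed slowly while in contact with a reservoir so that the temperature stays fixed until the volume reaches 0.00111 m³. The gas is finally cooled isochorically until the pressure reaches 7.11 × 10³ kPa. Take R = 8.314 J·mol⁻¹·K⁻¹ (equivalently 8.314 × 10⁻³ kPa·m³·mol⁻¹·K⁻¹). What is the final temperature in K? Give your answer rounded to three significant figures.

T₃ ≈ 297 K

From PV = nRT: V₁ = nRT₁/P₁ = 0.002901 m³.
T constant ⇒ Boyle's law P V = const: T₂ = T₁; P₂ = P₁·(V₁/V₂) = 8101 kPa.
V constant ⇒ P ∝ T: V₃ = V₂; T₃ = T₂·(P₃/P₂) = 296.6 K.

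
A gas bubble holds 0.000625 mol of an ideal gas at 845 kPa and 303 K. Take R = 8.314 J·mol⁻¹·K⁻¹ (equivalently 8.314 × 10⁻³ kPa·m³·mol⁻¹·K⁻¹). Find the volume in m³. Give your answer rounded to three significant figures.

PV = nRT ⇒ V = nRT/P = (0.000625 × 8.314 × 10⁻³ × 303) / 845

V ≈ 1.86e-06 m³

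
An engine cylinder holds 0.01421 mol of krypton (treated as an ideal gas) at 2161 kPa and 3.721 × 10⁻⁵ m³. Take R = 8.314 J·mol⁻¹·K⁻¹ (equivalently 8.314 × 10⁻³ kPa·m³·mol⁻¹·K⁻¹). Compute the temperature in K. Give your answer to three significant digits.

PV = nRT ⇒ T = PV/(nR) = (2161 × 3.721e-05) / (0.01421 × 8.314 × 10⁻³)

T ≈ 681 K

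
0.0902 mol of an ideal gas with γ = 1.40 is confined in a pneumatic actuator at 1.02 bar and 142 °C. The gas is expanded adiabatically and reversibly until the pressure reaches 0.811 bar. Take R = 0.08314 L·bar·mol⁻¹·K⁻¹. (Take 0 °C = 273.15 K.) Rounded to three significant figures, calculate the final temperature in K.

Convert: T₁ = 415.1 K.
From PV = nRT: V₁ = nRT₁/P₁ = 3.052 L.
Reversible adiabatic, γ = 1.40: T₂ = T₁·(P₂/P₁)^((γ−1)/γ) = 388.8 K; V₂ = V₁·(P₁/P₂)^(1/γ) = 3.595 L.

T₂ ≈ 389 K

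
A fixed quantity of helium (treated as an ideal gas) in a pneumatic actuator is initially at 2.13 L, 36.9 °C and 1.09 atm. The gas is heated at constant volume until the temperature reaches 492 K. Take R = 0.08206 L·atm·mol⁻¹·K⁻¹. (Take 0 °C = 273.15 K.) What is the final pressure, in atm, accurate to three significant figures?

Convert: T₁ = 310.0 K.
Isochoric, so P/T is constant: V₂ = V₁; P₂ = P₁·(T₂/T₁) = 1.730 atm.

P₂ ≈ 1.73 atm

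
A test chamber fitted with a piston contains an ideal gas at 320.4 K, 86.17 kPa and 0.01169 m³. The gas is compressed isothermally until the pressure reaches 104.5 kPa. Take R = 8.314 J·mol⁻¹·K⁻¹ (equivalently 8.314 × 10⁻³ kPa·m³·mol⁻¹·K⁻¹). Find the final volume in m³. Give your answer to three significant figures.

V₂ ≈ 0.00964 m³

Isothermal, so P V is constant: T₂ = T₁; V₂ = V₁·(P₁/P₂) = 0.009639 m³.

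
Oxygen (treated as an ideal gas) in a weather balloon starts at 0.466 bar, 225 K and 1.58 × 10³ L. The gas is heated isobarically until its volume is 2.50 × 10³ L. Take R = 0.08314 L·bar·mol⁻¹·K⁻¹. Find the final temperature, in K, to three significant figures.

Isobaric, so V/T is constant: P₂ = P₁; T₂ = T₁·(V₂/V₁) = 356.0 K.

T₂ ≈ 356 K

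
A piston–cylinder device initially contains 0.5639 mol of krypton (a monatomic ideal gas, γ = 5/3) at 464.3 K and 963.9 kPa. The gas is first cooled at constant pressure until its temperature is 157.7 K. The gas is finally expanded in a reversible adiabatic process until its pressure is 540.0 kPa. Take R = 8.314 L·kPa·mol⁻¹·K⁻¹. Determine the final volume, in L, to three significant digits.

V₃ ≈ 1.09 L

From PV = nRT: V₁ = nRT₁/P₁ = 2.258 L.
Isobaric, so V/T is constant: P₂ = P₁; V₂ = V₁·(T₂/T₁) = 0.7670 L.
Adiabatic (γ = 5/3), T V^(γ−1) and P V^γ constant: T₃ = T₂·(P₃/P₂)^((γ−1)/γ) = 125.1 K; V₃ = V₂·(P₂/P₃)^(1/γ) = 1.086 L.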